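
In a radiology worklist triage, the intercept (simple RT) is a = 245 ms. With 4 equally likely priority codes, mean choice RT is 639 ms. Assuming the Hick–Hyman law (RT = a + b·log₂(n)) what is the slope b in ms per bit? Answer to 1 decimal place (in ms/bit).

197.0 ms/bit

log₂(4) = 2 bits.
b = (RT − a)/log₂ n = (639 − 245) / 2 = 197.000 ms/bit.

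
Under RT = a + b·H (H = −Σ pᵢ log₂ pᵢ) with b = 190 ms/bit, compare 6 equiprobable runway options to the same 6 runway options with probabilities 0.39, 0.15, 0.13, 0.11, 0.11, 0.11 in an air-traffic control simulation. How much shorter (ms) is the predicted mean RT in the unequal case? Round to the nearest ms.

40 ms

Equiprobable entropy H₀ = log₂ 6 = 2.5850 bits.
Skewed entropy H = −Σ pᵢ log₂ pᵢ = 2.3738 bits.
ΔRT = b·(H₀ − H) = 190 × 0.2111 = 40.11 ms.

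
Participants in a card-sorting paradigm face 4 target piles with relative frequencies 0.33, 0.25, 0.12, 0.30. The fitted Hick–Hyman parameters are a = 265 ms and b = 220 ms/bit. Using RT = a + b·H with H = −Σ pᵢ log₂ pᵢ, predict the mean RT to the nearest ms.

687 ms

Entropy contributions −pᵢ log₂ pᵢ: 0.5278, 0.5000, 0.3671, 0.5211; sum H = 1.9160 bits.
RT = a + bH = 265 + 220·1.9160 = 686.52 ms.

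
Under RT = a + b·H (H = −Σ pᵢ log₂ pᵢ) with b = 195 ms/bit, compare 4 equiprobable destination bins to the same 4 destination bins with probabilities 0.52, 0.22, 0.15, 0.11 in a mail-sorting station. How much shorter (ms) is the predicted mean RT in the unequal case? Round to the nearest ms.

52 ms

Equiprobable entropy H₀ = log₂ 4 = 2.0000 bits.
Skewed entropy H = −Σ pᵢ log₂ pᵢ = 1.7320 bits.
ΔRT = b·(H₀ − H) = 195 × 0.2680 = 52.26 ms.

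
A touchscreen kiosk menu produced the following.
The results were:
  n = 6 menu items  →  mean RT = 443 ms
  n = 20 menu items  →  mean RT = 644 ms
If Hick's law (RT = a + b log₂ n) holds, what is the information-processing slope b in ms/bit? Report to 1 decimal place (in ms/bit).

115.7 ms/bit

The slope on a log₂ axis is (644 − 443) / (4.3219 − 2.5850) = 115.719 ms/bit.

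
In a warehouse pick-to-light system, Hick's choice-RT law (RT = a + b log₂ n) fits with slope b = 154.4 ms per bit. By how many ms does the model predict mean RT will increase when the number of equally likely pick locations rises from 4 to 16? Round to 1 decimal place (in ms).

The intercept a cancels: ΔRT = b·(log₂ n₂ − log₂ n₁) = b·log₂(n₂/n₁).
log₂(16) − log₂(4) = log₂(16/4) = log₂(4) = 2.
ΔRT = 154.4 × 2.0000 = 308.800 ms.

308.8 ms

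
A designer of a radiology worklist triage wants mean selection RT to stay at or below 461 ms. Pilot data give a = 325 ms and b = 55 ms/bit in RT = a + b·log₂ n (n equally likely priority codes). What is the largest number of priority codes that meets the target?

55·log₂ n ≤ 461 − 325 = 136, giving log₂ n ≤ 2.4727 and n ≤ 5.551. The largest whole number is 5.

5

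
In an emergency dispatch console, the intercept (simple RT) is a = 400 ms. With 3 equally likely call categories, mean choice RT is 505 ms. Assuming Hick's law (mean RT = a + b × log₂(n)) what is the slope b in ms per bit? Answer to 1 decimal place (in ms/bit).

66.2 ms/bit

3 alternatives carry log₂ 3 = 1.5850 bits; the choice cost is 505 − 400 = 105 ms, so b = 105/1.5850 = 66.248 ms/bit.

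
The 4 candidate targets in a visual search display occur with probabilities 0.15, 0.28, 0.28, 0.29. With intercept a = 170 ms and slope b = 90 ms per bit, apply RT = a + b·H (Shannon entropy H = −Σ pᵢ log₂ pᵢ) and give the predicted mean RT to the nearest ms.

346 ms

H = 0.15·log₂(1/0.15) + 0.28·log₂(1/0.28) + 0.28·log₂(1/0.28) + 0.29·log₂(1/0.29) = 1.9569 bits.
RT = 170 + 90 × 1.9569 = 346.12 ms.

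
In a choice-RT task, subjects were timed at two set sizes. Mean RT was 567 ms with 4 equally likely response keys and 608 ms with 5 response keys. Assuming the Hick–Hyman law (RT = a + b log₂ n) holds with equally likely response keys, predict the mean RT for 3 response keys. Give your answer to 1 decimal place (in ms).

514.1 ms

Solve the two-equation system in a and b:
  b = (608 − 567) / (log₂ 5 − log₂ 4) = 41 / (2.3219 − 2) = 127.358 ms/bit
  a = 567 − 127.358 × 2 = 312.285 ms
Then RT(3) = 312.285 + 127.358 × log₂ 3 = 312.285 + 127.358 × 1.5850 ≈ 514.142 ms.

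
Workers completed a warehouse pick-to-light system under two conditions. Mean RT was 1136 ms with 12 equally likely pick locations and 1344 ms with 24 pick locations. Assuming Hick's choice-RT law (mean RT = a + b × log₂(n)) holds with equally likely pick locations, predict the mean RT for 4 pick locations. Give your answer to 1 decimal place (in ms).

806.3 ms

Fit slope and intercept:
  b = (1344 − 1136) / (log₂ 24 − log₂ 12) = 208 / (4.5850 − 3.5850) = 208.000 ms/bit
  a = 1136 − 208.000 × 3.5850 = 390.328 ms
Then RT(4) = 390.328 + 208.000 × log₂ 4 = 390.328 + 208.000 × 2 ≈ 806.328 ms.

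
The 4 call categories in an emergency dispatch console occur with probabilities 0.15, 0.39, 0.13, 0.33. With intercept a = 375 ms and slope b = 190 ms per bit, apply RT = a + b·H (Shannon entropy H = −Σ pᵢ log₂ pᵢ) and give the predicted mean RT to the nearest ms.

727 ms

Entropy contributions −pᵢ log₂ pᵢ: 0.4105, 0.5298, 0.3826, 0.5278; sum H = 1.8508 bits.
RT = a + bH = 375 + 190·1.8508 = 726.65 ms.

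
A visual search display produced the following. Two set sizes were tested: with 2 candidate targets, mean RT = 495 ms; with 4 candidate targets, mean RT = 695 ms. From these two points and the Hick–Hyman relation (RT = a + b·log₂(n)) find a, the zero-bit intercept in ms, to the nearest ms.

The slope on a log₂ axis is (695 − 495) / (2 − 1) = 200 ms/bit.
a = RT₁ − b·log₂ n₁ = 495 − 200 × 1 = 295.000 ms.

295 ms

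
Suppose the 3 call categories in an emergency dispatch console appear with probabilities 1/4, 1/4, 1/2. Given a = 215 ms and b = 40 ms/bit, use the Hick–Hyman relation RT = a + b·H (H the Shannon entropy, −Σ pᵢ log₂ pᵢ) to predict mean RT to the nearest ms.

Each term −pᵢ log₂ pᵢ: 0.25·2 + 0.25·2 + 0.5·1; summed, H = 1.500 bits.
Mean RT = a + bH = 215 + 40·1.500 = 275.00 ms.

275 ms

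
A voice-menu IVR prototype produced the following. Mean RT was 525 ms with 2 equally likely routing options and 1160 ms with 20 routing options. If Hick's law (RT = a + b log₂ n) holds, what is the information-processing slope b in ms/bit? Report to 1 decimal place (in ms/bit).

191.2 ms/bit

Slope: b = (1160 − 525) / (log₂ 20 − log₂ 2) = 635/3.3219 = 191.154 ms/bit.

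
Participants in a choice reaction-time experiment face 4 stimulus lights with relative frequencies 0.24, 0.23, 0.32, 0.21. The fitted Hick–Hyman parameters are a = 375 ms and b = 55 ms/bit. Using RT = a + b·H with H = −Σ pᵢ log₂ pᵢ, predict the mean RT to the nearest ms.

484 ms

Entropy contributions −pᵢ log₂ pᵢ: 0.4941, 0.4877, 0.5260, 0.4728; sum H = 1.9807 bits.
RT = a + bH = 375 + 55·1.9807 = 483.94 ms.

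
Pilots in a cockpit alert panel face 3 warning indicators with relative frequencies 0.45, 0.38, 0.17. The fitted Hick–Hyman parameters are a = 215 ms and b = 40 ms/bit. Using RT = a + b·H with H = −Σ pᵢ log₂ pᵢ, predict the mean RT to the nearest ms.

274 ms

H = 0.45·log₂(1/0.45) + 0.38·log₂(1/0.38) + 0.17·log₂(1/0.17) = 1.4834 bits.
RT = 215 + 40 × 1.4834 = 274.34 ms.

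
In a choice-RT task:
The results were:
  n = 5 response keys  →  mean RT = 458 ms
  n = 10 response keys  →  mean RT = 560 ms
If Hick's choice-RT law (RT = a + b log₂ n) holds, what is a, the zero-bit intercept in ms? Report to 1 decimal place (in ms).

Slope: b = (560 − 458) / (log₂ 10 − log₂ 5) = 102/1.0000 = 102.000 ms/bit.
Intercept: a = 458 − 102.000·log₂(5) = 221.163 ms.

221.2 ms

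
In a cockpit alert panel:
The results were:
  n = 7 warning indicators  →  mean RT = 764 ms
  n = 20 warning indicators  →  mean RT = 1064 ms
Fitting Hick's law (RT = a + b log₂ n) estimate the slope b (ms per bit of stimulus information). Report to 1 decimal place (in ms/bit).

198.1 ms/bit

The slope on a log₂ axis is (1064 − 764) / (4.3219 − 2.8074) = 198.076 ms/bit.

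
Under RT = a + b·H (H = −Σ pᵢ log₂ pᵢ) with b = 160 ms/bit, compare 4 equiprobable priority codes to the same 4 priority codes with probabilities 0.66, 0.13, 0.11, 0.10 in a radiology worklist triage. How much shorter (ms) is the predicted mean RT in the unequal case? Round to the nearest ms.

86 ms

Equiprobable entropy H₀ = log₂ 4 = 2.0000 bits.
Skewed entropy H = −Σ pᵢ log₂ pᵢ = 1.4608 bits.
ΔRT = b·(H₀ − H) = 160 × 0.5392 = 86.28 ms.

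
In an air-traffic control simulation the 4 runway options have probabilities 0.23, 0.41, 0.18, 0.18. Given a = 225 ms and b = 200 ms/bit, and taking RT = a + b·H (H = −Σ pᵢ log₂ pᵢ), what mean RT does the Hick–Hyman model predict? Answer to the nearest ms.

606 ms

Entropy contributions −pᵢ log₂ pᵢ: 0.4877, 0.5274, 0.4453, 0.4453; sum H = 1.9057 bits.
RT = a + bH = 225 + 200·1.9057 = 606.13 ms.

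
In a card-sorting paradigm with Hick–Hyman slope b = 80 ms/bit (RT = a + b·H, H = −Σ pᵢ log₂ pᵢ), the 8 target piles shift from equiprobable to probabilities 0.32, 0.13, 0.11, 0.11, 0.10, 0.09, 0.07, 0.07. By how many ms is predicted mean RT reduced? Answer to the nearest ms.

17 ms

Equiprobable entropy H₀ = log₂ 8 = 3.0000 bits.
Skewed entropy H = −Σ pᵢ log₂ pᵢ = 2.7912 bits.
ΔRT = b·(H₀ − H) = 80 × 0.2088 = 16.70 ms.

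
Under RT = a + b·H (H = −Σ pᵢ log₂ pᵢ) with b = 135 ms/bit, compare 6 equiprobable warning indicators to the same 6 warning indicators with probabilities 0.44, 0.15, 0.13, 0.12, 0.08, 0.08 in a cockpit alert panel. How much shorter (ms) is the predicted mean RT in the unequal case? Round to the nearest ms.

43 ms

Equiprobable entropy H₀ = log₂ 6 = 2.5850 bits.
Skewed entropy H = −Σ pᵢ log₂ pᵢ = 2.2644 bits.
ΔRT = b·(H₀ − H) = 135 × 0.3205 = 43.27 ms.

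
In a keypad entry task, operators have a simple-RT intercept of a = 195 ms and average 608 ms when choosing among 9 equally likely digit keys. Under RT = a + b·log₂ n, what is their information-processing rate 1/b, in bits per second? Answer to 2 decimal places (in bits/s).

Choice component = 608 − 195 = 413 ms over log₂(9) = 3.1699 bits.
b = 413 / 3.1699 = 130.287 ms/bit, so 1/b = 7.675 bits/s.

7.68 bits/s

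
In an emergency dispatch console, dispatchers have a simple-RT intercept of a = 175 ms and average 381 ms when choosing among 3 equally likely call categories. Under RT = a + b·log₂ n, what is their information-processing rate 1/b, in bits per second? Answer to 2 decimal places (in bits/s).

b = (381 − 175)/log₂ 3 = 206/1.5850 = 129.972 ms per bit = 0.12997 s/bit; the reciprocal is 7.694 bits/s.

7.69 bits/s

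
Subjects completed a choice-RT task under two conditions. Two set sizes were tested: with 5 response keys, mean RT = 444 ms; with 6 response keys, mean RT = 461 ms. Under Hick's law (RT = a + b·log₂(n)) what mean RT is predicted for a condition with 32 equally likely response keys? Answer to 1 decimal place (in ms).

617.1 ms

RT is linear in log₂ n, so two points fix the line:
  b = (461 − 444) / (log₂ 6 − log₂ 5) = 17 / (2.5850 − 2.3219) = 64.630 ms/bit
  a = 444 − 64.630 × 2.3219 = 293.933 ms
Then RT(32) = 293.933 + 64.630 × log₂ 32 = 293.933 + 64.630 × 5 ≈ 617.085 ms.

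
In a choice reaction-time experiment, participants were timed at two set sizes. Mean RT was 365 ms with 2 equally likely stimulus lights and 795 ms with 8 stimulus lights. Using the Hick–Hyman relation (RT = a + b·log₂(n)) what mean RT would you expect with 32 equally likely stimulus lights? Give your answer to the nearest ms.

1225 ms

With log₂ n on the abscissa the relation is linear; from the two conditions:
  b = (795 − 365) / (log₂ 8 − log₂ 2) = 430 / (3 − 1) = 215 ms/bit
  a = 365 − 215 × 1 = 150 ms
Then RT(32) = 150 + 215 × log₂ 32 = 150 + 215 × 5 ≈ 1225.000 ms.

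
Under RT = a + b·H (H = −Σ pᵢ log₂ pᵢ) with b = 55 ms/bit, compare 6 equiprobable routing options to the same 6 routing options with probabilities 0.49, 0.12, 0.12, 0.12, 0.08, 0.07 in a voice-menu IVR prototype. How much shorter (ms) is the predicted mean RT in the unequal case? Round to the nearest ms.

23 ms

Equiprobable entropy H₀ = log₂ 6 = 2.5850 bits.
Skewed entropy H = −Σ pᵢ log₂ pᵢ = 2.1655 bits.
ΔRT = b·(H₀ − H) = 55 × 0.4194 = 23.07 ms.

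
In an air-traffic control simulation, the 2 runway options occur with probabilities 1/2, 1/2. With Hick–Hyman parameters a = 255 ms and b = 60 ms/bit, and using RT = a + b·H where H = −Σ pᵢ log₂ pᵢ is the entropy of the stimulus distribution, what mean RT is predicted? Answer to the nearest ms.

315 ms

H = −Σ pᵢ log₂ pᵢ = 0.5·1 + 0.5·1 = 1.000 bits.
RT = 255 + 60 × 1.000 = 315.00 ms.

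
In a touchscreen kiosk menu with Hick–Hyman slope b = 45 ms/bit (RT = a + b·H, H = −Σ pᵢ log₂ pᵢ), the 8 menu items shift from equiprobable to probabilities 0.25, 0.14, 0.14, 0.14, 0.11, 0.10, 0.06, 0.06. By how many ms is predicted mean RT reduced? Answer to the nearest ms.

6 ms

Equiprobable entropy H₀ = log₂ 8 = 3.0000 bits.
Skewed entropy H = −Σ pᵢ log₂ pᵢ = 2.8609 bits.
ΔRT = b·(H₀ − H) = 45 × 0.1391 = 6.26 ms.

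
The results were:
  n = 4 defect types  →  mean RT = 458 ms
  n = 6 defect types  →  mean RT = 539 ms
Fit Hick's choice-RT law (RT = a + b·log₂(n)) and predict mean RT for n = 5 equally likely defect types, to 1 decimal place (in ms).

RT is linear in log₂ n, so two points fix the line:
  b = (539 − 458) / (log₂ 6 − log₂ 4) = 81 / (2.5850 − 2) = 138.470 ms/bit
  a = 458 − 138.470 × 2 = 181.059 ms
Then RT(5) = 181.059 + 138.470 × log₂ 5 = 181.059 + 138.470 × 2.3219 ≈ 502.578 ms.

502.6 ms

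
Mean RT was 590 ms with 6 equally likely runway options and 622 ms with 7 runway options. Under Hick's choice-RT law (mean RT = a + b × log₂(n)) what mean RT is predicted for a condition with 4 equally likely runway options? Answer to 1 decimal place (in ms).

505.8 ms

Fit slope and intercept:
  b = (622 − 590) / (log₂ 7 − log₂ 6) = 32 / (2.8074 − 2.5850) = 143.890 ms/bit
  a = 590 − 143.890 × 2.5850 = 218.050 ms
Then RT(4) = 218.050 + 143.890 × log₂ 4 = 218.050 + 143.890 × 2 ≈ 505.830 ms.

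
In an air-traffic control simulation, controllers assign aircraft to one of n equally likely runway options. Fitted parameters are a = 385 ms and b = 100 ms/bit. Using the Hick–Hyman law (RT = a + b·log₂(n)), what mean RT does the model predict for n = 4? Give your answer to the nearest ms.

log₂(4) = 2 bits, so RT = 385 + 100 × 2 ≈ 585.000 ms.

585 ms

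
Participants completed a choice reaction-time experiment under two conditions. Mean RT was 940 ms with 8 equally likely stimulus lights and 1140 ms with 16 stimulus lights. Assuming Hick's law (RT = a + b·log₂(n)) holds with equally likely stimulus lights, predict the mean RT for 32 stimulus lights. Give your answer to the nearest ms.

Fit slope and intercept:
  b = (1140 − 940) / (log₂ 16 − log₂ 8) = 200 / (4 − 3) = 200 ms/bit
  a = 940 − 200 × 3 = 340 ms
Then RT(32) = 340 + 200 × log₂ 32 = 340 + 200 × 5 ≈ 1340.000 ms.

1340 ms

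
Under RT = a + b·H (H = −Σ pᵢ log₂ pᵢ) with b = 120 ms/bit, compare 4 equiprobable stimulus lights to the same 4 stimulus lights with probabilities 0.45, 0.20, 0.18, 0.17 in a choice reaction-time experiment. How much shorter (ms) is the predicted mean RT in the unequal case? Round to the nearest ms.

Equiprobable entropy H₀ = log₂ 4 = 2.0000 bits.
Skewed entropy H = −Σ pᵢ log₂ pᵢ = 1.8627 bits.
ΔRT = b·(H₀ − H) = 120 × 0.1373 = 16.48 ms.

16 ms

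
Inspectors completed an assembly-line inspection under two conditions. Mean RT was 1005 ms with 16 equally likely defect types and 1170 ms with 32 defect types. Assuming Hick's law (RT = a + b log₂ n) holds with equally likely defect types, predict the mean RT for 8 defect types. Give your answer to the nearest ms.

840 ms

Solve the two-equation system in a and b:
  b = (1170 − 1005) / (log₂ 32 − log₂ 16) = 165 / (5 − 4) = 165 ms/bit
  a = 1005 − 165 × 4 = 345 ms
Then RT(8) = 345 + 165 × log₂ 8 = 345 + 165 × 3 ≈ 840.000 ms.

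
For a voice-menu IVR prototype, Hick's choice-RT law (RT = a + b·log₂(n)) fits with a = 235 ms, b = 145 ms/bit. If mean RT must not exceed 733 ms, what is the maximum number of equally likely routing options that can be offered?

145·log₂ n ≤ 733 − 235 = 498, giving log₂ n ≤ 3.4345 and n ≤ 10.811. The largest whole number is 10.

10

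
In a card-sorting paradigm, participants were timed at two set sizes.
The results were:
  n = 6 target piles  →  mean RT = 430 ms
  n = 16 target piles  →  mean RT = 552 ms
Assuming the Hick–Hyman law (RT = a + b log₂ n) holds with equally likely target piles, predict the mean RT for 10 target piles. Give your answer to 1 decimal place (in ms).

493.5 ms

Solve the two-equation system in a and b:
  b = (552 − 430) / (log₂ 16 − log₂ 6) = 122 / (4 − 2.5850) = 86.217 ms/bit
  a = 430 − 86.217 × 2.5850 = 207.133 ms
Then RT(10) = 207.133 + 86.217 × log₂ 10 = 207.133 + 86.217 × 3.3219 ≈ 493.539 ms.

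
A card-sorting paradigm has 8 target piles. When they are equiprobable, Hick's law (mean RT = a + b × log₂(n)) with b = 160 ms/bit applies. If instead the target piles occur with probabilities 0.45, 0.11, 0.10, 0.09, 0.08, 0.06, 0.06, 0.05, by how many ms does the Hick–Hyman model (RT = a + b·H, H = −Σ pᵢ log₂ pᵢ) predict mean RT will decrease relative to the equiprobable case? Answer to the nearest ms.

The RT saving is b·ΔH. Equiprobable H₀ = log₂(8) = 3.0000 bits; with the given probabilities H = 2.5082 bits.
b·(H₀ − H) = 160 × (3.0000 − 2.5082) = 78.69 ms.

79 ms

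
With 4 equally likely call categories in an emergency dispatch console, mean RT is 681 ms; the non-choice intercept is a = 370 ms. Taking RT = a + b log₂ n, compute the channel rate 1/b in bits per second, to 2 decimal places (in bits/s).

b = (681 − 370)/log₂ 4 = 311/2 = 155.500 ms per bit = 0.15550 s/bit; the reciprocal is 6.431 bits/s.

6.43 bits/s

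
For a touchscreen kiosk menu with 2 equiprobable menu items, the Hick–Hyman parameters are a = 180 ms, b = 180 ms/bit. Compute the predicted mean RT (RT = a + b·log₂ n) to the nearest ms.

log₂(2) = 1 bits, so RT = 180 + 180 × 1 ≈ 360.000 ms.

360 ms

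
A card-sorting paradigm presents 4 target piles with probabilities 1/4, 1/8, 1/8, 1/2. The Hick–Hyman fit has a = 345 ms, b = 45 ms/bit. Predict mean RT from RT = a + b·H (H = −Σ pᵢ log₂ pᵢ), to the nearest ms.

H = −Σ pᵢ log₂ pᵢ = 0.25·2 + 0.125·3 + 0.125·3 + 0.5·1 = 1.750 bits.
RT = 345 + 45 × 1.750 = 423.75 ms.

424 ms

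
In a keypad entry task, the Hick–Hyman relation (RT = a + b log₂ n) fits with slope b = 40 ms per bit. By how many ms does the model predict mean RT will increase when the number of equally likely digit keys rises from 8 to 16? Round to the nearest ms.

40 ms

ΔRT = (a + b log₂ n₂) − (a + b log₂ n₁) = b·(log₂ n₂ − log₂ n₁).
log₂(16) − log₂(8) = log₂(16/8) = log₂(2) = 1.
ΔRT = 40 × 1.0000 = 40.000 ms.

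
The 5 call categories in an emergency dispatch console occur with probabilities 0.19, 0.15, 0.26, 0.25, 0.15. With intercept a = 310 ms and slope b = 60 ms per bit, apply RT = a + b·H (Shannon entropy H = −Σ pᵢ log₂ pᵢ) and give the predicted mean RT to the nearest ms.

447 ms

H = 0.19·log₂(1/0.19) + 0.15·log₂(1/0.15) + 0.26·log₂(1/0.26) + 0.25·log₂(1/0.25) + 0.15·log₂(1/0.15) = 2.2816 bits.
RT = 310 + 60 × 2.2816 = 446.90 ms.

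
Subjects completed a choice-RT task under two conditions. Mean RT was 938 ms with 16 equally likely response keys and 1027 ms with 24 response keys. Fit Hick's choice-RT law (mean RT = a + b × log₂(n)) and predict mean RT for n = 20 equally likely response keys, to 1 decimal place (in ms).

987.0 ms

Fit slope and intercept:
  b = (1027 − 938) / (log₂ 24 − log₂ 16) = 89 / (4.5850 − 4) = 152.147 ms/bit
  a = 938 − 152.147 × 4 = 329.414 ms
Then RT(20) = 329.414 + 152.147 × log₂ 20 = 329.414 + 152.147 × 4.3219 ≈ 986.980 ms.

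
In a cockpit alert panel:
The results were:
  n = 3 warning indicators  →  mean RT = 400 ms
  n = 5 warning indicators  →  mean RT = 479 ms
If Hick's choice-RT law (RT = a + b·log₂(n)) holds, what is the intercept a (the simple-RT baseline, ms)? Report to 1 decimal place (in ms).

230.1 ms

b = (RT₂ − RT₁)/(log₂ n₂ − log₂ n₁) = (479 − 400)/(2.3219 − 1.5850) = 107.196 ms/bit.
a = RT₁ − b·log₂ n₁ = 400 − 107.196 × 1.5850 = 230.098 ms.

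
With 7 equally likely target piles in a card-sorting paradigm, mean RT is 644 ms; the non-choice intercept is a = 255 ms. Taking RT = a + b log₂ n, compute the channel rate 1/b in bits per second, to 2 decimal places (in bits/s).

Choice component = 644 − 255 = 389 ms over log₂(7) = 2.8074 bits.
b = 389 / 2.8074 = 138.565 ms/bit, so 1/b = 7.217 bits/s.

7.22 bits/s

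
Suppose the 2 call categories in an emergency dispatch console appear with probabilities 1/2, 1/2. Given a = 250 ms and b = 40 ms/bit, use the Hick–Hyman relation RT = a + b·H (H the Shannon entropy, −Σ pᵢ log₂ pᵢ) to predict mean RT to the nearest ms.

Each term −pᵢ log₂ pᵢ: 0.5·1 + 0.5·1; summed, H = 1.000 bits.
Mean RT = a + bH = 250 + 40·1.000 = 290.00 ms.

290 ms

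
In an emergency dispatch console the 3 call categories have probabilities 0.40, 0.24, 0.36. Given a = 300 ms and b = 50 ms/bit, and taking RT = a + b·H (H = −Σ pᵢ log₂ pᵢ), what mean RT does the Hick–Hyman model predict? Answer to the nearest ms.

H = 0.40·log₂(1/0.40) + 0.24·log₂(1/0.24) + 0.36·log₂(1/0.36) = 1.5535 bits.
RT = 300 + 50 × 1.5535 = 377.68 ms.

378 ms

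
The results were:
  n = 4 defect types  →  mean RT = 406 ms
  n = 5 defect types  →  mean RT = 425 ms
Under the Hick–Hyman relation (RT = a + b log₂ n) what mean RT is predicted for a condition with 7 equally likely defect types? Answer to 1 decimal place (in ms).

453.6 ms

With log₂ n on the abscissa the relation is linear; from the two conditions:
  b = (425 − 406) / (log₂ 5 − log₂ 4) = 19 / (2.3219 − 2) = 59.019 ms/bit
  a = 406 − 59.019 × 2 = 287.961 ms
Then RT(7) = 287.961 + 59.019 × log₂ 7 = 287.961 + 59.019 × 2.8074 ≈ 453.650 ms.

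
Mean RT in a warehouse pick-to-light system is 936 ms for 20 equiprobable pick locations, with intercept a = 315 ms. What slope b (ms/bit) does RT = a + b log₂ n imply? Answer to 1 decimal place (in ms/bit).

143.7 ms/bit

20 alternatives carry log₂ 20 = 4.3219 bits; the choice cost is 936 − 315 = 621 ms, so b = 621/4.3219 = 143.686 ms/bit.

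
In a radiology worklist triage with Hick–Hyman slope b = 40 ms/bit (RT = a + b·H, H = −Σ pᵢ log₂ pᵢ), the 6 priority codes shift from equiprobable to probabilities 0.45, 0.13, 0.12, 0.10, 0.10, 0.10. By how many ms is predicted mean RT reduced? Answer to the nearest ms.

13 ms

Equiprobable entropy H₀ = log₂ 6 = 2.5850 bits.
Skewed entropy H = −Σ pᵢ log₂ pᵢ = 2.2647 bits.
ΔRT = b·(H₀ − H) = 40 × 0.3203 = 12.81 ms.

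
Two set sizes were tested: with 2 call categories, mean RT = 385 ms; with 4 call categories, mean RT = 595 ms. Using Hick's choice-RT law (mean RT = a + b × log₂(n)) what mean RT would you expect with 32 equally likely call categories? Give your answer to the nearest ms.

Solve the two-equation system in a and b:
  b = (595 − 385) / (log₂ 4 − log₂ 2) = 210 / (2 − 1) = 210 ms/bit
  a = 385 − 210 × 1 = 175 ms
Then RT(32) = 175 + 210 × log₂ 32 = 175 + 210 × 5 ≈ 1225.000 ms.

1225 ms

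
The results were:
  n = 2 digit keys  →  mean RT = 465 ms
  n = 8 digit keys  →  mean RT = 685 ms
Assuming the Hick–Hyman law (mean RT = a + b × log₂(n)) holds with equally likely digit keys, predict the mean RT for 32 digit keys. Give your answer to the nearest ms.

Fit slope and intercept:
  b = (685 − 465) / (log₂ 8 − log₂ 2) = 220 / (3 − 1) = 110 ms/bit
  a = 465 − 110 × 1 = 355 ms
Then RT(32) = 355 + 110 × log₂ 32 = 355 + 110 × 5 ≈ 905.000 ms.

905 ms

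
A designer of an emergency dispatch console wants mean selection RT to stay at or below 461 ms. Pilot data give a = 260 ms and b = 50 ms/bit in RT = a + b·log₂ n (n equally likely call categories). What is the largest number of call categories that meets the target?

Information budget: (461 − 260)/50 = 4.0200 bits, so n ≤ 2^4.0200 = 16.223 → at most 16.

16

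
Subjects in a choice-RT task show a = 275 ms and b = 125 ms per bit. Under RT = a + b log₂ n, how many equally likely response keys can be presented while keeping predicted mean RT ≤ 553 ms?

4

Set 275 + 125·log₂ n ≤ 553 → log₂ n ≤ (553 − 275)/125 = 2.2240.
So n ≤ 2^2.2240 = 4.672; the largest integer n is 4.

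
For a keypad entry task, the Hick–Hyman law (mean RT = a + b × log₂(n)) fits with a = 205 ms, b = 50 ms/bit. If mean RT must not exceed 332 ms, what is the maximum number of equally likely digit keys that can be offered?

5

50·log₂ n ≤ 332 − 205 = 127, giving log₂ n ≤ 2.5400 and n ≤ 5.816. The largest whole number is 5.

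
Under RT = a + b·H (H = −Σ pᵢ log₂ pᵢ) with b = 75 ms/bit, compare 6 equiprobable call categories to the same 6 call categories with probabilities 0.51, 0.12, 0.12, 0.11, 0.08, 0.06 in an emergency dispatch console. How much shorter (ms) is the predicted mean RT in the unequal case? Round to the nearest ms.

35 ms

Equiprobable entropy H₀ = log₂ 6 = 2.5850 bits.
Skewed entropy H = −Σ pᵢ log₂ pᵢ = 2.1149 bits.
ΔRT = b·(H₀ − H) = 75 × 0.4701 = 35.26 ms.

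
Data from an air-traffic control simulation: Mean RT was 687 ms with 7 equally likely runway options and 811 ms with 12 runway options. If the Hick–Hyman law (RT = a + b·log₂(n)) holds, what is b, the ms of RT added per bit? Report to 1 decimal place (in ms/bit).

159.5 ms/bit

The slope on a log₂ axis is (811 − 687) / (3.5850 − 2.8074) = 159.463 ms/bit.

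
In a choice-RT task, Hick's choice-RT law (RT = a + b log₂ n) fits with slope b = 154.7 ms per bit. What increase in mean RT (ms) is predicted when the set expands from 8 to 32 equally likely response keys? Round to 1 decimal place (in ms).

309.4 ms

The intercept a cancels: ΔRT = b·(log₂ n₂ − log₂ n₁) = b·log₂(n₂/n₁).
log₂(32) − log₂(8) = log₂(32/8) = log₂(4) = 2.
ΔRT = 154.7 × 2.0000 = 309.400 ms.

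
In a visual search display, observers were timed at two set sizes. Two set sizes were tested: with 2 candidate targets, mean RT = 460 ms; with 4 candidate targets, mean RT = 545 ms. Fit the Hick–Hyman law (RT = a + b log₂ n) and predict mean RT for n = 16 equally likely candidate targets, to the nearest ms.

715 ms

Fit slope and intercept:
  b = (545 − 460) / (log₂ 4 − log₂ 2) = 85 / (2 − 1) = 85 ms/bit
  a = 460 − 85 × 1 = 375 ms
Then RT(16) = 375 + 85 × log₂ 16 = 375 + 85 × 4 ≈ 715.000 ms.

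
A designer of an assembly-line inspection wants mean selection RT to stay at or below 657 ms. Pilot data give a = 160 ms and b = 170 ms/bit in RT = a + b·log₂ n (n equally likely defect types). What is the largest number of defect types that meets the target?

170·log₂ n ≤ 657 − 160 = 497, giving log₂ n ≤ 2.9235 and n ≤ 7.587. The largest whole number is 7.

7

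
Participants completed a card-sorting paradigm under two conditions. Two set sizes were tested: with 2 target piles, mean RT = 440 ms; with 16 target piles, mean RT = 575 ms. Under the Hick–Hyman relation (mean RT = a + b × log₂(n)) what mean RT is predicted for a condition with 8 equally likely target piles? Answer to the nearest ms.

530 ms

Solve the two-equation system in a and b:
  b = (575 − 440) / (log₂ 16 − log₂ 2) = 135 / (4 − 1) = 45 ms/bit
  a = 440 − 45 × 1 = 395 ms
Then RT(8) = 395 + 45 × log₂ 8 = 395 + 45 × 3 ≈ 530.000 ms.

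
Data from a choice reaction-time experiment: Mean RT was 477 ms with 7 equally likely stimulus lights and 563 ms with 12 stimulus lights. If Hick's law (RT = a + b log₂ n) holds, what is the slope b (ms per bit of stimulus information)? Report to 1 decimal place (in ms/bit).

110.6 ms/bit

b = (RT₂ − RT₁)/(log₂ n₂ − log₂ n₁) = (563 − 477)/(3.5850 − 2.8074) = 110.596 ms/bit.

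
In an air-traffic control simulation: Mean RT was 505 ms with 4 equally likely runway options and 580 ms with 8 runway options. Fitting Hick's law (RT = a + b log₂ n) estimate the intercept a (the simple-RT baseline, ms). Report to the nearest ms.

355 ms

The slope on a log₂ axis is (580 − 505) / (3 − 2) = 75 ms/bit.
Intercept: a = 505 − 75·log₂(4) = 355.000 ms.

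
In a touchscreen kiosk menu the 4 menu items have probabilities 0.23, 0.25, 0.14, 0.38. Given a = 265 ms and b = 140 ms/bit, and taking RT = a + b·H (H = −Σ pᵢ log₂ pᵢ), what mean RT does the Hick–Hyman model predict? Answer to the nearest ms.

533 ms

H = 0.23·log₂(1/0.23) + 0.25·log₂(1/0.25) + 0.14·log₂(1/0.14) + 0.38·log₂(1/0.38) = 1.9152 bits.
RT = 265 + 140 × 1.9152 = 533.13 ms.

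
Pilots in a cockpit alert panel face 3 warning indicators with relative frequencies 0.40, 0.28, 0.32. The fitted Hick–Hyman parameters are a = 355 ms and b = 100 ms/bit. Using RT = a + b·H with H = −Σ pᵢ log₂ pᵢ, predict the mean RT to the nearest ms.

512 ms

Entropy contributions −pᵢ log₂ pᵢ: 0.5288, 0.5142, 0.5260; sum H = 1.5690 bits.
RT = a + bH = 355 + 100·1.5690 = 511.90 ms.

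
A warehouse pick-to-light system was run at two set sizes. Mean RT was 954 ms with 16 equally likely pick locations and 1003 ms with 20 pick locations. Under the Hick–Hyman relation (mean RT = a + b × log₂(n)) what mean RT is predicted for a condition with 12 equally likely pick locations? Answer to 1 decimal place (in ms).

890.8 ms

Solve the two-equation system in a and b:
  b = (1003 − 954) / (log₂ 20 − log₂ 16) = 49 / (4.3219 − 4) = 152.208 ms/bit
  a = 954 − 152.208 × 4 = 345.168 ms
Then RT(12) = 345.168 + 152.208 × log₂ 12 = 345.168 + 152.208 × 3.5850 ≈ 890.828 ms.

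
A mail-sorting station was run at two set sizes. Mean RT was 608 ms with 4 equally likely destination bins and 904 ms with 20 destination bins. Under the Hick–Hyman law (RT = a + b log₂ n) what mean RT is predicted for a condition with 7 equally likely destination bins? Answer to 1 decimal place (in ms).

710.9 ms

With log₂ n on the abscissa the relation is linear; from the two conditions:
  b = (904 − 608) / (log₂ 20 − log₂ 4) = 296 / (4.3219 − 2) = 127.480 ms/bit
  a = 608 − 127.480 × 2 = 353.039 ms
Then RT(7) = 353.039 + 127.480 × log₂ 7 = 353.039 + 127.480 × 2.8074 ≈ 710.922 ms.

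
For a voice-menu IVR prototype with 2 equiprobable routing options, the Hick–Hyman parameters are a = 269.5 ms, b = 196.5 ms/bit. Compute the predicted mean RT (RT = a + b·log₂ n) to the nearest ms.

466 ms

log₂(2) = 1 bits, so RT = 269.5 + 196.5 × 1 ≈ 466.000 ms.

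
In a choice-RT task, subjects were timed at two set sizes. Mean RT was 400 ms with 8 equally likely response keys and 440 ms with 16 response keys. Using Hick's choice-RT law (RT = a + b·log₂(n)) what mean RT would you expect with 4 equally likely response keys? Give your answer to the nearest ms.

Solve the two-equation system in a and b:
  b = (440 − 400) / (log₂ 16 − log₂ 8) = 40 / (4 − 3) = 40 ms/bit
  a = 400 − 40 × 3 = 280 ms
Then RT(4) = 280 + 40 × log₂ 4 = 280 + 40 × 2 ≈ 360.000 ms.

360 ms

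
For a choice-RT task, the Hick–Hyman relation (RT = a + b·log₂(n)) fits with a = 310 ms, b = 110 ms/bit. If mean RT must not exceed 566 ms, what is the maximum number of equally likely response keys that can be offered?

5

Information budget: (566 − 310)/110 = 2.3273 bits, so n ≤ 2^2.3273 = 5.019 → at most 5.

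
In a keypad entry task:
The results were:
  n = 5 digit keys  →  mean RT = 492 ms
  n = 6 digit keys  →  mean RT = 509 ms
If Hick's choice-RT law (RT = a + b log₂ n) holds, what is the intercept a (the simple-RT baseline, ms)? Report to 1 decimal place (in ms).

b = (RT₂ − RT₁)/(log₂ n₂ − log₂ n₁) = (509 − 492)/(2.5850 − 2.3219) = 64.630 ms/bit.
a = RT₁ − b·log₂ n₁ = 492 − 64.630 × 2.3219 = 341.933 ms.

341.9 ms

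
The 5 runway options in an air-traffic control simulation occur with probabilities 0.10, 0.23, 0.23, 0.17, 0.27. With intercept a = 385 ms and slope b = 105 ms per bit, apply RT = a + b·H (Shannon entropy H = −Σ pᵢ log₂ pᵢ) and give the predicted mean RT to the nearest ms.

621 ms

Entropy contributions −pᵢ log₂ pᵢ: 0.3322, 0.4877, 0.4877, 0.4346, 0.5100; sum H = 2.2521 bits.
RT = a + bH = 385 + 105·2.2521 = 621.47 ms.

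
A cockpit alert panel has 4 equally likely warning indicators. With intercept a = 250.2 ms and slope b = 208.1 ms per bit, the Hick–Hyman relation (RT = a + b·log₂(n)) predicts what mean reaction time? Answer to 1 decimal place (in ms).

666.4 ms

log₂(4) = 2 bits, so RT = 250.2 + 208.1 × 2 ≈ 666.400 ms.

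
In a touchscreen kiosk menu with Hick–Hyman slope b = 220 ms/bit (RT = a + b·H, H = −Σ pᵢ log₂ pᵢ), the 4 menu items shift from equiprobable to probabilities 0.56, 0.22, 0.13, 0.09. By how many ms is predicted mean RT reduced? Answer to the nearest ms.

78 ms

Equiprobable entropy H₀ = log₂ 4 = 2.0000 bits.
Skewed entropy H = −Σ pᵢ log₂ pᵢ = 1.6443 bits.
ΔRT = b·(H₀ − H) = 220 × 0.3557 = 78.25 ms.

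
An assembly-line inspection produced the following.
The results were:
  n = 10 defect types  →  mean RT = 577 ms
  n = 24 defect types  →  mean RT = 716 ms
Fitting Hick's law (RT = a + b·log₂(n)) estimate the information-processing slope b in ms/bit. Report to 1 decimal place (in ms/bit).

The slope on a log₂ axis is (716 − 577) / (4.5850 − 3.3219) = 110.052 ms/bit.

110.1 ms/bit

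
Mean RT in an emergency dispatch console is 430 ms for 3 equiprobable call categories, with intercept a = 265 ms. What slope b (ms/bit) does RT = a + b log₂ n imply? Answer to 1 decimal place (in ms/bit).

104.1 ms/bit

3 alternatives carry log₂ 3 = 1.5850 bits; the choice cost is 430 − 265 = 165 ms, so b = 165/1.5850 = 104.103 ms/bit.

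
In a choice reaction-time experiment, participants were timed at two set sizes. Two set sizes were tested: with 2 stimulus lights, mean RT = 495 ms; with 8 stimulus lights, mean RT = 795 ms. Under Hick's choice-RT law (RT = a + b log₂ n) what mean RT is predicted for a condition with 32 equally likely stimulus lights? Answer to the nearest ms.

1095 ms

Solve the two-equation system in a and b:
  b = (795 − 495) / (log₂ 8 − log₂ 2) = 300 / (3 − 1) = 150 ms/bit
  a = 495 − 150 × 1 = 345 ms
Then RT(32) = 345 + 150 × log₂ 32 = 345 + 150 × 5 ≈ 1095.000 ms.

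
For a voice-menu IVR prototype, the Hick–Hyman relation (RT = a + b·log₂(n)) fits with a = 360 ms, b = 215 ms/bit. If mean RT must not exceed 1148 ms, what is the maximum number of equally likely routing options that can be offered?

Information budget: (1148 − 360)/215 = 3.6651 bits, so n ≤ 2^3.6651 = 12.686 → at most 12.

12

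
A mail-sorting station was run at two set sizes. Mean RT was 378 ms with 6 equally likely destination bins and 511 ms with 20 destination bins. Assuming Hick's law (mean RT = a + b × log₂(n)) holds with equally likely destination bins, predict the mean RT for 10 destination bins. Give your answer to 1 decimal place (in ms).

434.4 ms

Solve the two-equation system in a and b:
  b = (511 − 378) / (log₂ 20 − log₂ 6) = 133 / (4.3219 − 2.5850) = 76.570 ms/bit
  a = 378 − 76.570 × 2.5850 = 180.069 ms
Then RT(10) = 180.069 + 76.570 × log₂ 10 = 180.069 + 76.570 × 3.3219 ≈ 434.430 ms.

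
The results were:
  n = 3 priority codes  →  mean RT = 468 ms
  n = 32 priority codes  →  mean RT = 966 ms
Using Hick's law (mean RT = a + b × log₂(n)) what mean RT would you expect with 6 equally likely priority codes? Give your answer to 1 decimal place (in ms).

613.8 ms

Fit slope and intercept:
  b = (966 − 468) / (log₂ 32 − log₂ 3) = 498 / (5 − 1.5850) = 145.826 ms/bit
  a = 468 − 145.826 × 1.5850 = 236.872 ms
Then RT(6) = 236.872 + 145.826 × log₂ 6 = 236.872 + 145.826 × 2.5850 ≈ 613.826 ms.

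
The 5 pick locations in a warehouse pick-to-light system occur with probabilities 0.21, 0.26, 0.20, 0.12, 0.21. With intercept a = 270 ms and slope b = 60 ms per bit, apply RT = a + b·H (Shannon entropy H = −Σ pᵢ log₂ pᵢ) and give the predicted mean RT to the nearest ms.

H = 0.21·log₂(1/0.21) + 0.26·log₂(1/0.26) + 0.20·log₂(1/0.20) + 0.12·log₂(1/0.12) + 0.21·log₂(1/0.21) = 2.2824 bits.
RT = 270 + 60 × 2.2824 = 406.94 ms.

407 ms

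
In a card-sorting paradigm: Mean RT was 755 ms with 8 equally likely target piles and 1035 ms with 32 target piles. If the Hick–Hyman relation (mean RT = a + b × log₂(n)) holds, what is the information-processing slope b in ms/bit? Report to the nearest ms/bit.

140 ms/bit

The slope on a log₂ axis is (1035 − 755) / (5 − 3) = 140 ms/bit.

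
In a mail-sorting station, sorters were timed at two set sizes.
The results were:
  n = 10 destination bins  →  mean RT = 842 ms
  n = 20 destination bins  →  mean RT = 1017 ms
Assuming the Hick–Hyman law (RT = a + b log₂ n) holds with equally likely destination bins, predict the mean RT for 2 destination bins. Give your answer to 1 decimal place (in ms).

RT is linear in log₂ n, so two points fix the line:
  b = (1017 − 842) / (log₂ 20 − log₂ 10) = 175 / (4.3219 − 3.3219) = 175.000 ms/bit
  a = 842 − 175.000 × 3.3219 = 260.663 ms
Then RT(2) = 260.663 + 175.000 × log₂ 2 = 260.663 + 175.000 × 1 ≈ 435.663 ms.

435.7 ms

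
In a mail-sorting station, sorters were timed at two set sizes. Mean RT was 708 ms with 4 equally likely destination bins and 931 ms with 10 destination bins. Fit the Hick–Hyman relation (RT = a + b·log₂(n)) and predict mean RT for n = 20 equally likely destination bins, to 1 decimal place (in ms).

Fit slope and intercept:
  b = (931 − 708) / (log₂ 10 − log₂ 4) = 223 / (3.3219 − 2) = 168.693 ms/bit
  a = 708 − 168.693 × 2 = 370.614 ms
Then RT(20) = 370.614 + 168.693 × log₂ 20 = 370.614 + 168.693 × 4.3219 ≈ 1099.693 ms.

1099.7 ms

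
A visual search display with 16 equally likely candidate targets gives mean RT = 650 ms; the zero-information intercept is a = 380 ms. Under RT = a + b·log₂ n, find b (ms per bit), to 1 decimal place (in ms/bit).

67.5 ms/bit

b = (650 − 380) / log₂(16) = 270 / 4 = 67.500 ms/bit.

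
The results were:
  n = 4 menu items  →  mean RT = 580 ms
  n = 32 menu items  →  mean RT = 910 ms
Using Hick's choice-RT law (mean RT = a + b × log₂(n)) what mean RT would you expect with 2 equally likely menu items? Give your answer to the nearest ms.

470 ms

Solve the two-equation system in a and b:
  b = (910 − 580) / (log₂ 32 − log₂ 4) = 330 / (5 − 2) = 110 ms/bit
  a = 580 − 110 × 2 = 360 ms
Then RT(2) = 360 + 110 × log₂ 2 = 360 + 110 × 1 ≈ 470.000 ms.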